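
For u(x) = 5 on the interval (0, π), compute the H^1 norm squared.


||u||_{H^1(0,π)}^2 = 25*π

u'(x) = 0.
Expand u² and (u')² and integrate term by term on (0, π), using: for integers n ≥ 1, ∫_0^π sin²(nx) dx = ∫_0^π cos²(nx) dx = π/2; for n ≠ n', ∫_0^π sin(nx)sin(n'x) dx = ∫_0^π cos(nx)cos(n'x) dx = 0; and by product-to-sum, ∫_0^π sin(nx)cos(n'x) dx = ½∫_0^π [sin((n+n')x) + sin((n−n')x)] dx, which is 0 when n+n' is even and 2n/(n²−n'²) when n+n' is odd (it need not vanish on (0, π)). For the constant mode: ∫_0^π 1 dx = π, ∫_0^π cos(nx) dx = 0, ∫_0^π sin(nx) dx = (1−(−1)^n)/n.
  u² squared terms: (5)²·∫1 dx = 25·π = 25*π.
  So ∫_0^π u² dx = 25*π.
  u' ≡ 0, so ∫_0^π (u')² dx = 0.
||u||_{H^1}^2 = (25*π) + (0) = 25*π.


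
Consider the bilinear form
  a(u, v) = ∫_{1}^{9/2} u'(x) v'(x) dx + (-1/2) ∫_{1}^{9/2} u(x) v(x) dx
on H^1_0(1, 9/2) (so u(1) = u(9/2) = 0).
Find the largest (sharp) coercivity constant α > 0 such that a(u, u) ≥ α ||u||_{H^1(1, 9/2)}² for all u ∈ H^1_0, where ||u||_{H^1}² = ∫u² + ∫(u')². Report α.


α = (-49 + 8*π^2)/(2*(4*π^2 + 49))

Coercivity of a(·,·) on H^1_0(1, 9/2) means a(u, u) ≥ α ||u||_{H^1}² for every u ∈ H^1_0.
The interval has length L = 7/2, and Poincaré/coercivity depend only on L. Here a(u, u) = ∫(u')² + (-1/2)·∫u².
Here c = -1/2 < 0 with |c| < (π/L)² = 4*π^2/49, so coercivity still holds. The condition a(u,u) ≥ α||u||_{H^1}² reads (1−α)∫(u')² ≥ (α−c)∫u². Any admissible α is ≤ 1 (rapidly oscillating u have ∫u²/∫(u')² → 0), and α = 1 would force 0 ≥ (1−c)∫u², impossible since c < 1; so 1−α > 0. By the sharp Poincaré inequality on H^1_0 of an interval of length L, ∫(u')² ≥ (π/L)²∫u² with equality for the first sine mode sin(π(x−x₀)/L) (x₀ the left endpoint), so the inequality holds for all u iff (1−α)(π/L)² ≥ α − c, i.e. α ≤ ((π/L)² + c)/((π/L)² + 1) = (1 + c(L/π)²)/(1 + (L/π)²). (Direct route, valid since c ≤ 0: Poincaré gives c∫u² ≥ c(L/π)²∫(u')², so a(u,u) ≥ (1 + c(L/π)²)∫(u')², while ||u||_{H^1}² ≤ (1 + (L/π)²)∫(u')²; dividing yields the same α.) With (π/L)² = 4*π^2/49 and c = -1/2, the largest admissible constant is α = ((π/L)² + c)/((π/L)² + 1).
Simplifying, α = (-49 + 8*π^2)/(2*(4*π^2 + 49)).


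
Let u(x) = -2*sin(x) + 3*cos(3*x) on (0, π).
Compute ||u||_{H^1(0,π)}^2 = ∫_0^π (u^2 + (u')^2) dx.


||u||_{H^1(0,π)}^2 = 49*π

u'(x) = -9*sin(3*x) - 2*cos(x).
Expand u² and (u')² and integrate term by term on (0, π), using: for integers n ≥ 1, ∫_0^π sin²(nx) dx = ∫_0^π cos²(nx) dx = π/2; for n ≠ n', ∫_0^π sin(nx)sin(n'x) dx = ∫_0^π cos(nx)cos(n'x) dx = 0; and by product-to-sum, ∫_0^π sin(nx)cos(n'x) dx = ½∫_0^π [sin((n+n')x) + sin((n−n')x)] dx, which is 0 when n+n' is even and 2n/(n²−n'²) when n+n' is odd (it need not vanish on (0, π)).
  u² squared terms: (-2)²·∫sin(x)² dx = 4·π/2 = 2*π;  (3)²·∫cos(3x)² dx = 9·π/2 = 9*π/2.
  u² cross terms: 2·(-2)·(3)·∫sin(x)·cos(3x) dx = -12·(0) = 0.
  So ∫_0^π u² dx = 2*π + 9*π/2 + 0 = 13*π/2.
  (u')² squared terms: (-9)²·∫sin(3x)² dx = 81·π/2 = 81*π/2;  (-2)²·∫cos(x)² dx = 4·π/2 = 2*π.
  (u')² cross terms: 2·(-9)·(-2)·∫sin(3x)·cos(x) dx = 36·(0) = 0.
  So ∫_0^π (u')² dx = 81*π/2 + 2*π + 0 = 85*π/2.
||u||_{H^1}^2 = (13*π/2) + (85*π/2) = 49*π.


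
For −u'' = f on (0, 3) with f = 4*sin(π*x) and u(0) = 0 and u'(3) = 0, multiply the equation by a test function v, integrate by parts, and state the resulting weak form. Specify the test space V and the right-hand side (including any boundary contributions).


V = {v ∈ H^1(0, 3) : v(0) = 0} (test functions vanish at x = 0 where u is specified); weak form: ∫_0^3 u'v' dx = ∫_0^3 (4*sin(π*x)) v dx for all v ∈ V.

Multiply both sides by a test function v and integrate from 0 to 3:
  ∫_0^3 −u''(x) v(x) dx = ∫_0^3 f(x) v(x) dx.
Integrate the LHS by parts once:
  ∫_0^3 −u'' v dx = −[u'(x) v(x)]_0^3 + ∫_0^3 u'(x) v'(x) dx.
Thus ∫_0^3 u'(x) v'(x) dx = ∫_0^3 f(x) v(x) dx + [u'(x) v(x)]_0^3.
Choose V so that boundary terms are either known or forced to vanish.
Mixed BC: u(0) = 0 (Dirichlet) and u'(3) = 0 (Neumann). Define V = {v ∈ H^1(0, 3) : v(0) = 0}. Then [u' v]_0^3 = u'(3)·v(3) − u'(0)·0 = 0.
Weak formulation: find u (satisfying any essential BC) such that ∫_0^3 u'(x) v'(x) dx = ∫_0^3 f v dx for all v ∈ V (Dirichlet at 0 absorbed into V; the Neumann datum at x = 3 is zero, so no boundary term remains).
Substituting f(x) = 4*sin(π*x), the right-hand side is ∫_0^3 (4*sin(π*x)) v dx.


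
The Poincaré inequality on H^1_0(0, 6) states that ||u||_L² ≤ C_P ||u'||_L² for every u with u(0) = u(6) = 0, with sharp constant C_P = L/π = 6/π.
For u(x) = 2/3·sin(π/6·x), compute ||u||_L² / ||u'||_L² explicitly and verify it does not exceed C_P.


||u||_L² / ||u'||_L² = 6/π = C_P.

u(x) = 2/3·sin(π/6·x), so u'(x) = π*cos(π*x/6)/9.
Writing u(x) = A·sin(kπx/L) with A = 2/3 and k = 1, use ∫_0^L sin²(kπx/L) dx = L/2 and ∫_0^L cos²(kπx/L) dx = L/2.
u² = 4/9·sin²(π/6·x) and (u')² = π^2/81·cos²(π/6·x), and each of sin², cos² integrates to L/2 = 3 over (0, 6).
∫_0^6 u² dx = 4/3, so ||u||_L² = 2*sqrt(3)/3.
∫_0^6 (u')² dx = π^2/27, so ||u'||_L² = sqrt(3)*π/9.
Ratio ||u||_L² / ||u'||_L² = 6/π.
Sharp Poincaré constant on H^1_0(0, 6) is C_P = L/π = 6/π, achieved by sin(π/6·x).
This is the k = 1 eigenfunction (up to amplitude), so the ratio equals the sharp Poincaré constant exactly.


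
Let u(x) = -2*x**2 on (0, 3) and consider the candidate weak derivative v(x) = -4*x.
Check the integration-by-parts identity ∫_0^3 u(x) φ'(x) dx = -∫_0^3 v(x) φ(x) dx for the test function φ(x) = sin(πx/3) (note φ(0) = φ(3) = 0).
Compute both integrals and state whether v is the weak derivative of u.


LHS = 36/π, RHS = 36/π. Yes, v = u' weakly.

u(x) = -2*x**2, classical derivative u'(x) = -4*x.
φ(x) = sin(πx/3), so φ'(x) = π*cos(π*x/3)/3.
Note φ(0) = φ(3) = 0, so the boundary term u·φ vanishes.
LHS = ∫_0^3 u(x) φ'(x) dx = ∫_0^3 (-2*π*x^2*cos(π*x/3)/3) dx. Term by term:
  ∫_0^3 -2*π*x^2*cos(π*x/3)/3 dx = 36/π.
So LHS = 36/π.
∫_0^3 v(x) φ(x) dx = ∫_0^3 (-4*x*sin(π*x/3)) dx. Term by term:
  ∫_0^3 -4*x*sin(π*x/3) dx = -36/π.
So RHS = -∫_0^3 v(x) φ(x) dx = 36/π.
LHS = RHS, so the identity holds for this test φ.
Moreover u is smooth here and v(x) = u'(x) = -4*x pointwise, so the identity holds for every test function. Hence v is the weak derivative of u.


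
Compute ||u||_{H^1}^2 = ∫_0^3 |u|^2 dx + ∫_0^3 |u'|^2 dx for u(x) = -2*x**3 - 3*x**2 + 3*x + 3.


||u||_{H^1}^2 = 353781/70

The H^1 norm (squared) on an interval (0, L) is
  ||u||_{H^1}^2 = ∫_0^L u(x)^2 dx + ∫_0^L u'(x)^2 dx.
Compute u'(x) = -6*x**2 - 6*x + 3.
Then u(x)^2 = 4*x**6 + 12*x**5 - 3*x**4 - 30*x**3 - 9*x**2 + 18*x + 9 and u'(x)^2 = 36*x**4 + 72*x**3 - 36*x + 9.
Integrate each monomial from 0 to 3 using ∫_0^3 c·x^n dx = c·3^(n+1)/(n+1):
  ∫_0^3 u(x)^2 dx = ∫_0^3 (4*x^6 + 12*x^5 - 3*x^4 - 30*x^3 - 9*x^2 + 18*x + 9) dx. Term by term:
    ∫_0^3 4*x^6 dx = 8748/7;  ∫_0^3 12*x^5 dx = 1458;  ∫_0^3 -3*x^4 dx = -729/5;
    ∫_0^3 -30*x^3 dx = -1215/2;  ∫_0^3 -9*x^2 dx = -81;  ∫_0^3 18*x dx = 81;
    ∫_0^3 9 dx = 27.
  Sum: 8748/7 + 1458 − 729/5 − 1215/2 − 81 + 81 + 27 = 138699/70.
  ∫_0^3 u'(x)^2 dx = ∫_0^3 (36*x^4 + 72*x^3 - 36*x + 9) dx. Term by term:
    ∫_0^3 36*x^4 dx = 8748/5;  ∫_0^3 72*x^3 dx = 1458;  ∫_0^3 -36*x dx = -162;
    ∫_0^3 9 dx = 27.
  Sum: 8748/5 + 1458 − 162 + 27 = 15363/5.
Adding: ||u||_{H^1}^2 = 138699/70 + 15363/5 = 353781/70.


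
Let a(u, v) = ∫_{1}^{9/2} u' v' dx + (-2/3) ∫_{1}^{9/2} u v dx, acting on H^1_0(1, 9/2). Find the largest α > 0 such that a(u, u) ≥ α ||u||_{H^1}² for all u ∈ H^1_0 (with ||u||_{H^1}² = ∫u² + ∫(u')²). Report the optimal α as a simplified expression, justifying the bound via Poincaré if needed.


α = 2*(-49 + 6*π^2)/(3*(4*π^2 + 49))

Coercivity of a(·,·) on H^1_0(1, 9/2) means a(u, u) ≥ α ||u||_{H^1}² for every u ∈ H^1_0.
The interval has length L = 7/2, and Poincaré/coercivity depend only on L. Here a(u, u) = ∫(u')² + (-2/3)·∫u².
Here c = -2/3 < 0 with |c| < (π/L)² = 4*π^2/49, so coercivity still holds. The condition a(u,u) ≥ α||u||_{H^1}² reads (1−α)∫(u')² ≥ (α−c)∫u². Any admissible α is ≤ 1 (rapidly oscillating u have ∫u²/∫(u')² → 0), and α = 1 would force 0 ≥ (1−c)∫u², impossible since c < 1; so 1−α > 0. By the sharp Poincaré inequality on H^1_0 of an interval of length L, ∫(u')² ≥ (π/L)²∫u² with equality for the first sine mode sin(π(x−x₀)/L) (x₀ the left endpoint), so the inequality holds for all u iff (1−α)(π/L)² ≥ α − c, i.e. α ≤ ((π/L)² + c)/((π/L)² + 1) = (1 + c(L/π)²)/(1 + (L/π)²). (Direct route, valid since c ≤ 0: Poincaré gives c∫u² ≥ c(L/π)²∫(u')², so a(u,u) ≥ (1 + c(L/π)²)∫(u')², while ||u||_{H^1}² ≤ (1 + (L/π)²)∫(u')²; dividing yields the same α.) With (π/L)² = 4*π^2/49 and c = -2/3, the largest admissible constant is α = ((π/L)² + c)/((π/L)² + 1).
Simplifying, α = 2*(-49 + 6*π^2)/(3*(4*π^2 + 49)).


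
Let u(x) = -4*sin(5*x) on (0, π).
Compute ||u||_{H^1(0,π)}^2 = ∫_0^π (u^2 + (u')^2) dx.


||u||_{H^1(0,π)}^2 = 208*π

u'(x) = -20*cos(5*x).
Expand u² and (u')² and integrate term by term on (0, π), using: for integers n ≥ 1, ∫_0^π sin²(nx) dx = ∫_0^π cos²(nx) dx = π/2; for n ≠ n', ∫_0^π sin(nx)sin(n'x) dx = ∫_0^π cos(nx)cos(n'x) dx = 0; and by product-to-sum, ∫_0^π sin(nx)cos(n'x) dx = ½∫_0^π [sin((n+n')x) + sin((n−n')x)] dx, which is 0 when n+n' is even and 2n/(n²−n'²) when n+n' is odd (it need not vanish on (0, π)).
  u² squared terms: (-4)²·∫sin(5x)² dx = 16·π/2 = 8*π.
  So ∫_0^π u² dx = 8*π.
  (u')² squared terms: (-20)²·∫cos(5x)² dx = 400·π/2 = 200*π.
  So ∫_0^π (u')² dx = 200*π.
||u||_{H^1}^2 = (8*π) + (200*π) = 208*π.


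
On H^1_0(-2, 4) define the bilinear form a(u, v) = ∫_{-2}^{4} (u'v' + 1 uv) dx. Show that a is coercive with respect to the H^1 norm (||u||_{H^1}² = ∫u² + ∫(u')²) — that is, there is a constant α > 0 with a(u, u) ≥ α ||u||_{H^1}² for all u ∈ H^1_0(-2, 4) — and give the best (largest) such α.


α = 1

Coercivity of a(·,·) on H^1_0(-2, 4) means a(u, u) ≥ α ||u||_{H^1}² for every u ∈ H^1_0.
The interval has length L = 6, and Poincaré/coercivity depend only on L. Here a(u, u) = ∫(u')² + (1)·∫u².
Here c = 1 ≥ 1, so a(u,u) = ∫(u')² + c∫u² ≥ ∫(u')² + ∫u² = ||u||_{H^1}², i.e. α = 1 works. No larger α is possible: a(u,u) ≥ α||u||_{H^1}² means (1−α)∫(u')² ≥ (α−c)∫u², and for the modes u_n = sin(nπ(x−x₀)/L) (x₀ the left endpoint) one has ∫u_n²/∫(u_n')² = (L/(nπ))² → 0, so a(u_n,u_n)/||u_n||_{H^1}² → 1. Hence the optimal constant is α = 1.
Therefore α = 1.


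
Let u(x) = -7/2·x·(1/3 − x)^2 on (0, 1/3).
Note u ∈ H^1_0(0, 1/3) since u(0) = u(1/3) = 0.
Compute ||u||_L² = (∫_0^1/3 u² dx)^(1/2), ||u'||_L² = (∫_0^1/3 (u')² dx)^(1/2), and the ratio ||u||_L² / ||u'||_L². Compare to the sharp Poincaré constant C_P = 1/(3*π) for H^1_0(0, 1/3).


||u||_L² / ||u'||_L² = sqrt(14)/42 < C_P = 1/(3*π).

u(x) = -7/2·x·(1/3 − x)^2, so u'(x) = -21*x^2/2 + 14*x/3 - 7/18.
u(x) = -7/2·x·(1/3 − x)^2 vanishes at x = 0 and x = 1/3, so u ∈ H^1_0(0, 1/3). Differentiate via the product rule and integrate the resulting polynomials term by term.
  ∫_0^1/3 u² dx = ∫_0^1/3 (49*x^6/4 - 49*x^5/3 + 49*x^4/6 - 49*x^3/27 + 49*x^2/324) dx. Term by term:
    ∫_0^1/3 49*x^6/4 dx = 7/8748;  ∫_0^1/3 -49*x^5/3 dx = -49/13122;  ∫_0^1/3 49*x^4/6 dx = 49/7290;
    ∫_0^1/3 -49*x^3/27 dx = -49/8748;  ∫_0^1/3 49*x^2/324 dx = 49/26244.
  Sum: 7/8748 − 49/13122 + 49/7290 − 49/8748 + 49/26244 = 7/131220.
  ∫_0^1/3 (u')² dx = ∫_0^1/3 (441*x^4/4 - 98*x^3 + 539*x^2/18 - 98*x/27 + 49/324) dx. Term by term:
    ∫_0^1/3 441*x^4/4 dx = 49/540;  ∫_0^1/3 -98*x^3 dx = -49/162;  ∫_0^1/3 539*x^2/18 dx = 539/1458;
    ∫_0^1/3 -98*x/27 dx = -49/243;  ∫_0^1/3 49/324 dx = 49/972.
  Sum: 49/540 − 49/162 + 539/1458 − 49/243 + 49/972 = 49/7290.
∫_0^1/3 u² dx = 7/131220, so ||u||_L² = sqrt(35)/810.
∫_0^1/3 (u')² dx = 49/7290, so ||u'||_L² = 7*sqrt(10)/270.
Ratio ||u||_L² / ||u'||_L² = sqrt(14)/42.
Sharp Poincaré constant on H^1_0(0, 1/3) is C_P = L/π = 1/(3*π), achieved by sin(3*π·x).
A polynomial bump cannot attain the sharp Poincaré constant (only the first sine eigenfunction does), so the ratio is strictly less than C_P, consistent with ||u||_L² ≤ C_P ||u'||_L².


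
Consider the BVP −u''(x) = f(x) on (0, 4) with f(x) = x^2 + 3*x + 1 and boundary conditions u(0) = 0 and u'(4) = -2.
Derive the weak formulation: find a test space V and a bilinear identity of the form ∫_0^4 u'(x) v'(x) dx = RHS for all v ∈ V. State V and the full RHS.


V = {v ∈ H^1(0, 4) : v(0) = 0} (test functions vanish at x = 0 where u is specified); weak form: ∫_0^4 u'v' dx = ∫_0^4 (x^2 + 3*x + 1) v dx − 2·v(4) for all v ∈ V.

Multiply both sides by a test function v and integrate from 0 to 4:
  ∫_0^4 −u''(x) v(x) dx = ∫_0^4 f(x) v(x) dx.
Integrate the LHS by parts once:
  ∫_0^4 −u'' v dx = −[u'(x) v(x)]_0^4 + ∫_0^4 u'(x) v'(x) dx.
Thus ∫_0^4 u'(x) v'(x) dx = ∫_0^4 f(x) v(x) dx + [u'(x) v(x)]_0^4.
Choose V so that boundary terms are either known or forced to vanish.
Mixed BC: u(0) = 0 (Dirichlet) and u'(4) = -2 (Neumann). Define V = {v ∈ H^1(0, 4) : v(0) = 0}. Then [u' v]_0^4 = u'(4)·v(4) − u'(0)·0 = − 2·v(4).
Weak formulation: find u (satisfying any essential BC) such that ∫_0^4 u'(x) v'(x) dx = ∫_0^4 f v dx − 2·v(4) for all v ∈ V (Dirichlet at 0 absorbed into V; Neumann datum at x = 4 contributes the boundary term).
Substituting f(x) = x^2 + 3*x + 1, the right-hand side is ∫_0^4 (x^2 + 3*x + 1) v dx − 2·v(4).


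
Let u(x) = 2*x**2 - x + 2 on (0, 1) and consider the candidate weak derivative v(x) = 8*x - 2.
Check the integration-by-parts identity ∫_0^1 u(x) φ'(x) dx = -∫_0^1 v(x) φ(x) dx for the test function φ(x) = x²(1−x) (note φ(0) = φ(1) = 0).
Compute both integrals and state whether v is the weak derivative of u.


LHS = -7/60, RHS = -7/30. No, v is not the weak derivative of u.

u(x) = 2*x**2 - x + 2, classical derivative u'(x) = 4*x - 1.
φ(x) = x²(1−x), so φ'(x) = x*(2 - 3*x).
Note φ(0) = φ(1) = 0, so the boundary term u·φ vanishes.
LHS = ∫_0^1 u(x) φ'(x) dx = ∫_0^1 (-6*x^4 + 7*x^3 - 8*x^2 + 4*x) dx. Term by term:
  ∫_0^1 -6*x^4 dx = -6/5;  ∫_0^1 7*x^3 dx = 7/4;  ∫_0^1 -8*x^2 dx = -8/3;
  ∫_0^1 4*x dx = 2.
Sum: -6/5 + 7/4 − 8/3 + 2 = -7/60.
So LHS = -7/60.
∫_0^1 v(x) φ(x) dx = ∫_0^1 (-8*x^4 + 10*x^3 - 2*x^2) dx. Term by term:
  ∫_0^1 -8*x^4 dx = -8/5;  ∫_0^1 10*x^3 dx = 5/2;  ∫_0^1 -2*x^2 dx = -2/3.
Sum: -8/5 + 5/2 − 2/3 = 7/30.
So RHS = -∫_0^1 v(x) φ(x) dx = -7/30.
LHS − RHS = 7/60 ≠ 0, so the identity fails.
(For a valid weak derivative the identity must hold for EVERY test function, in particular this one. The failure shows v is NOT the weak derivative of u.)
Correct weak derivative would be u'(x) = 4*x - 1.


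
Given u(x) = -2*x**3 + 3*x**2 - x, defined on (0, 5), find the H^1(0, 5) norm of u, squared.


||u||_{H^1}^2 = 1416535/42

The H^1 norm (squared) on an interval (0, L) is
  ||u||_{H^1}^2 = ∫_0^L u(x)^2 dx + ∫_0^L u'(x)^2 dx.
Compute u'(x) = -6*x**2 + 6*x - 1.
Then u(x)^2 = 4*x**6 - 12*x**5 + 13*x**4 - 6*x**3 + x**2 and u'(x)^2 = 36*x**4 - 72*x**3 + 48*x**2 - 12*x + 1.
Integrate each monomial from 0 to 5 using ∫_0^5 c·x^n dx = c·5^(n+1)/(n+1):
  ∫_0^5 u(x)^2 dx = ∫_0^5 (4*x^6 - 12*x^5 + 13*x^4 - 6*x^3 + x^2) dx. Term by term:
    ∫_0^5 4*x^6 dx = 312500/7;  ∫_0^5 -12*x^5 dx = -31250;  ∫_0^5 13*x^4 dx = 8125;
    ∫_0^5 -6*x^3 dx = -1875/2;  ∫_0^5 x^2 dx = 125/3.
  Sum: 312500/7 − 31250 + 8125 − 1875/2 + 125/3 = 866125/42.
  ∫_0^5 u'(x)^2 dx = ∫_0^5 (36*x^4 - 72*x^3 + 48*x^2 - 12*x + 1) dx. Term by term:
    ∫_0^5 36*x^4 dx = 22500;  ∫_0^5 -72*x^3 dx = -11250;  ∫_0^5 48*x^2 dx = 2000;
    ∫_0^5 -12*x dx = -150;  ∫_0^5 1 dx = 5.
  Sum: 22500 − 11250 + 2000 − 150 + 5 = 13105.
Adding: ||u||_{H^1}^2 = 866125/42 + 13105 = 1416535/42.


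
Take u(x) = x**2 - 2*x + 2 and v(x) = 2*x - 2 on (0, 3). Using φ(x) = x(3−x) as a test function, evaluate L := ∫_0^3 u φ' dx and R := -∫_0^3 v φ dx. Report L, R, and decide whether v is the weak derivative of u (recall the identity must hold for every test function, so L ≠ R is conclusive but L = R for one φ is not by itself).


LHS = -9/2, RHS = -9/2. Yes, v = u' weakly.

u(x) = x**2 - 2*x + 2, classical derivative u'(x) = 2*x - 2.
φ(x) = x(3−x), so φ'(x) = 3 - 2*x.
Note φ(0) = φ(3) = 0, so the boundary term u·φ vanishes.
LHS = ∫_0^3 u(x) φ'(x) dx = ∫_0^3 (-2*x^3 + 7*x^2 - 10*x + 6) dx. Term by term:
  ∫_0^3 -2*x^3 dx = -81/2;  ∫_0^3 7*x^2 dx = 63;  ∫_0^3 -10*x dx = -45;
  ∫_0^3 6 dx = 18.
Sum: -81/2 + 63 − 45 + 18 = -9/2.
So LHS = -9/2.
∫_0^3 v(x) φ(x) dx = ∫_0^3 (-2*x^3 + 8*x^2 - 6*x) dx. Term by term:
  ∫_0^3 -2*x^3 dx = -81/2;  ∫_0^3 8*x^2 dx = 72;  ∫_0^3 -6*x dx = -27.
Sum: -81/2 + 72 − 27 = 9/2.
So RHS = -∫_0^3 v(x) φ(x) dx = -9/2.
LHS = RHS, so the identity holds for this test φ.
Moreover u is smooth here and v(x) = u'(x) = 2*x - 2 pointwise, so the identity holds for every test function. Hence v is the weak derivative of u.


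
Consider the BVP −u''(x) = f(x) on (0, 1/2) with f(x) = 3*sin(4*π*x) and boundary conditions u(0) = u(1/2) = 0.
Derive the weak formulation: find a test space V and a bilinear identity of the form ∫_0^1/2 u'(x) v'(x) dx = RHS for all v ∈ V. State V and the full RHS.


V = H^1_0(0, 1/2) (so v(0) = v(1/2) = 0); weak form: ∫_0^1/2 u'v' dx = ∫_0^1/2 (3*sin(4*π*x)) v dx for all v ∈ V.

Multiply both sides by a test function v and integrate from 0 to 1/2:
  ∫_0^1/2 −u''(x) v(x) dx = ∫_0^1/2 f(x) v(x) dx.
Integrate the LHS by parts once:
  ∫_0^1/2 −u'' v dx = −[u'(x) v(x)]_0^1/2 + ∫_0^1/2 u'(x) v'(x) dx.
Thus ∫_0^1/2 u'(x) v'(x) dx = ∫_0^1/2 f(x) v(x) dx + [u'(x) v(x)]_0^1/2.
Choose V so that boundary terms are either known or forced to vanish.
u is Dirichlet: u(0) = u(1/2) = 0. Let V = H^1_0(0, 1/2); then v(0) = v(1/2) = 0, and [u' v]_0^1/2 = 0.
Weak formulation: find u (satisfying any essential BC) such that ∫_0^1/2 u'(x) v'(x) dx = ∫_0^1/2 f v dx for all v ∈ V.
Substituting f(x) = 3*sin(4*π*x), the right-hand side is ∫_0^1/2 (3*sin(4*π*x)) v dx.


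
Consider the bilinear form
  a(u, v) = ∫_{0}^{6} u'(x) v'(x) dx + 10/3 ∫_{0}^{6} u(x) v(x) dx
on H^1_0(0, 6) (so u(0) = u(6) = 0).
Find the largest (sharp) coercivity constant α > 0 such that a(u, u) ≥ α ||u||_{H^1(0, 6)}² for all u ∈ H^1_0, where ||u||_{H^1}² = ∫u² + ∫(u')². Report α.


α = 1

Coercivity of a(·,·) on H^1_0(0, 6) means a(u, u) ≥ α ||u||_{H^1}² for every u ∈ H^1_0.
The interval has length L = 6, and Poincaré/coercivity depend only on L. Here a(u, u) = ∫(u')² + (10/3)·∫u².
Here c = 10/3 ≥ 1, so a(u,u) = ∫(u')² + c∫u² ≥ ∫(u')² + ∫u² = ||u||_{H^1}², i.e. α = 1 works. No larger α is possible: a(u,u) ≥ α||u||_{H^1}² means (1−α)∫(u')² ≥ (α−c)∫u², and for the modes u_n = sin(nπ(x−x₀)/L) (x₀ the left endpoint) one has ∫u_n²/∫(u_n')² = (L/(nπ))² → 0, so a(u_n,u_n)/||u_n||_{H^1}² → 1. Hence the optimal constant is α = 1.
Therefore α = 1.


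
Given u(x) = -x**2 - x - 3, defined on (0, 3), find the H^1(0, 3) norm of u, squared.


||u||_{H^1}^2 = 2631/10

The H^1 norm (squared) on an interval (0, L) is
  ||u||_{H^1}^2 = ∫_0^L u(x)^2 dx + ∫_0^L u'(x)^2 dx.
Compute u'(x) = -2*x - 1.
Then u(x)^2 = x**4 + 2*x**3 + 7*x**2 + 6*x + 9 and u'(x)^2 = 4*x**2 + 4*x + 1.
Integrate each monomial from 0 to 3 using ∫_0^3 c·x^n dx = c·3^(n+1)/(n+1):
  ∫_0^3 u(x)^2 dx = ∫_0^3 (x^4 + 2*x^3 + 7*x^2 + 6*x + 9) dx. Term by term:
    ∫_0^3 x^4 dx = 243/5;  ∫_0^3 2*x^3 dx = 81/2;  ∫_0^3 7*x^2 dx = 63;
    ∫_0^3 6*x dx = 27;  ∫_0^3 9 dx = 27.
  Sum: 243/5 + 81/2 + 63 + 27 + 27 = 2061/10.
  ∫_0^3 u'(x)^2 dx = ∫_0^3 (4*x^2 + 4*x + 1) dx. Term by term:
    ∫_0^3 4*x^2 dx = 36;  ∫_0^3 4*x dx = 18;  ∫_0^3 1 dx = 3.
  Sum: 36 + 18 + 3 = 57.
Adding: ||u||_{H^1}^2 = 2061/10 + 57 = 2631/10.


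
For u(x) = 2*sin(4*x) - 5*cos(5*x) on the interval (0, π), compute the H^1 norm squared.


||u||_{H^1(0,π)}^2 = 4160/9 + 359*π

u'(x) = 25*sin(5*x) + 8*cos(4*x).
Expand u² and (u')² and integrate term by term on (0, π), using: for integers n ≥ 1, ∫_0^π sin²(nx) dx = ∫_0^π cos²(nx) dx = π/2; for n ≠ n', ∫_0^π sin(nx)sin(n'x) dx = ∫_0^π cos(nx)cos(n'x) dx = 0; and by product-to-sum, ∫_0^π sin(nx)cos(n'x) dx = ½∫_0^π [sin((n+n')x) + sin((n−n')x)] dx, which is 0 when n+n' is even and 2n/(n²−n'²) when n+n' is odd (it need not vanish on (0, π)).
  u² squared terms: (-5)²·∫cos(5x)² dx = 25·π/2 = 25*π/2;  (2)²·∫sin(4x)² dx = 4·π/2 = 2*π.
  u² cross terms: 2·(-5)·(2)·∫cos(5x)·sin(4x) dx = -20·(-8/9) = 160/9.
  So ∫_0^π u² dx = 25*π/2 + 2*π + 160/9 = 160/9 + 29*π/2.
  (u')² squared terms: (8)²·∫cos(4x)² dx = 64·π/2 = 32*π;  (25)²·∫sin(5x)² dx = 625·π/2 = 625*π/2.
  (u')² cross terms: 2·(8)·(25)·∫cos(4x)·sin(5x) dx = 400·(10/9) = 4000/9.
  So ∫_0^π (u')² dx = 32*π + 625*π/2 + 4000/9 = 4000/9 + 689*π/2.
||u||_{H^1}^2 = (160/9 + 29*π/2) + (4000/9 + 689*π/2) = 4160/9 + 359*π.


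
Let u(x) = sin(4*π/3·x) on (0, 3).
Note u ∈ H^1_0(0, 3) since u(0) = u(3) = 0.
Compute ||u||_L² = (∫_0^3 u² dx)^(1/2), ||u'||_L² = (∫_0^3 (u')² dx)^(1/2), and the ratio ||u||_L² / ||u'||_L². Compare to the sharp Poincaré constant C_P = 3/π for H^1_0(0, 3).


||u||_L² / ||u'||_L² = 3/(4*π) < C_P = 3/π.

u(x) = sin(4*π/3·x), so u'(x) = 4*π*cos(4*π*x/3)/3.
Writing u(x) = A·sin(kπx/L) with A = 1 and k = 4, use ∫_0^L sin²(kπx/L) dx = L/2 and ∫_0^L cos²(kπx/L) dx = L/2.
u² = 1·sin²(4*π/3·x) and (u')² = 16*π^2/9·cos²(4*π/3·x), and each of sin², cos² integrates to L/2 = 3/2 over (0, 3).
∫_0^3 u² dx = 3/2, so ||u||_L² = sqrt(6)/2.
∫_0^3 (u')² dx = 8*π^2/3, so ||u'||_L² = 2*sqrt(6)*π/3.
Ratio ||u||_L² / ||u'||_L² = 3/(4*π).
Sharp Poincaré constant on H^1_0(0, 3) is C_P = L/π = 3/π, achieved by sin(π/3·x).
This is the k = 4 harmonic; the ratio L/(kπ) is strictly less than C_P = L/π, consistent with the sharp inequality ||u||_L² ≤ C_P ||u'||_L².


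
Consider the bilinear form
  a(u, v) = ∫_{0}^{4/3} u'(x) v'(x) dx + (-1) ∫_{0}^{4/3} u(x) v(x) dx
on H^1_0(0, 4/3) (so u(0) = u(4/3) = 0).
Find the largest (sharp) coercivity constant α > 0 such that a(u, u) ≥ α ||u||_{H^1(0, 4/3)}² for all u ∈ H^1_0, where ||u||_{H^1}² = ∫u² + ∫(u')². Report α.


α = (-16 + 9*π^2)/(16 + 9*π^2)

Coercivity of a(·,·) on H^1_0(0, 4/3) means a(u, u) ≥ α ||u||_{H^1}² for every u ∈ H^1_0.
The interval has length L = 4/3, and Poincaré/coercivity depend only on L. Here a(u, u) = ∫(u')² + (-1)·∫u².
Here c = -1 < 0 with |c| < (π/L)² = 9*π^2/16, so coercivity still holds. The condition a(u,u) ≥ α||u||_{H^1}² reads (1−α)∫(u')² ≥ (α−c)∫u². Any admissible α is ≤ 1 (rapidly oscillating u have ∫u²/∫(u')² → 0), and α = 1 would force 0 ≥ (1−c)∫u², impossible since c < 1; so 1−α > 0. By the sharp Poincaré inequality on H^1_0 of an interval of length L, ∫(u')² ≥ (π/L)²∫u² with equality for the first sine mode sin(π(x−x₀)/L) (x₀ the left endpoint), so the inequality holds for all u iff (1−α)(π/L)² ≥ α − c, i.e. α ≤ ((π/L)² + c)/((π/L)² + 1) = (1 + c(L/π)²)/(1 + (L/π)²). (Direct route, valid since c ≤ 0: Poincaré gives c∫u² ≥ c(L/π)²∫(u')², so a(u,u) ≥ (1 + c(L/π)²)∫(u')², while ||u||_{H^1}² ≤ (1 + (L/π)²)∫(u')²; dividing yields the same α.) With (π/L)² = 9*π^2/16 and c = -1, the largest admissible constant is α = ((π/L)² + c)/((π/L)² + 1).
Simplifying, α = (-16 + 9*π^2)/(16 + 9*π^2).


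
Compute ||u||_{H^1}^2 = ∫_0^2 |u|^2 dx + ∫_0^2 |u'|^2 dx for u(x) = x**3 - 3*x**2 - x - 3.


||u||_{H^1}^2 = 10432/105

The H^1 norm (squared) on an interval (0, L) is
  ||u||_{H^1}^2 = ∫_0^L u(x)^2 dx + ∫_0^L u'(x)^2 dx.
Compute u'(x) = 3*x**2 - 6*x - 1.
Then u(x)^2 = x**6 - 6*x**5 + 7*x**4 + 19*x**2 + 6*x + 9 and u'(x)^2 = 9*x**4 - 36*x**3 + 30*x**2 + 12*x + 1.
Integrate each monomial from 0 to 2 using ∫_0^2 c·x^n dx = c·2^(n+1)/(n+1):
  ∫_0^2 u(x)^2 dx = ∫_0^2 (x^6 - 6*x^5 + 7*x^4 + 19*x^2 + 6*x + 9) dx. Term by term:
    ∫_0^2 x^6 dx = 128/7;  ∫_0^2 -6*x^5 dx = -64;  ∫_0^2 7*x^4 dx = 224/5;
    ∫_0^2 19*x^2 dx = 152/3;  ∫_0^2 6*x dx = 12;  ∫_0^2 9 dx = 18.
  Sum: 128/7 − 64 + 224/5 + 152/3 + 12 + 18 = 8374/105.
  ∫_0^2 u'(x)^2 dx = ∫_0^2 (9*x^4 - 36*x^3 + 30*x^2 + 12*x + 1) dx. Term by term:
    ∫_0^2 9*x^4 dx = 288/5;  ∫_0^2 -36*x^3 dx = -144;  ∫_0^2 30*x^2 dx = 80;
    ∫_0^2 12*x dx = 24;  ∫_0^2 1 dx = 2.
  Sum: 288/5 − 144 + 80 + 24 + 2 = 98/5.
Adding: ||u||_{H^1}^2 = 8374/105 + 98/5 = 10432/105.


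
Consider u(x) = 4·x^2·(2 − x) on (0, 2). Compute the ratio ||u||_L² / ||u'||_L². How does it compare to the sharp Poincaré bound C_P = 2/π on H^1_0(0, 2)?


||u||_L² / ||u'||_L² = sqrt(14)/7 < C_P = 2/π.

u(x) = 4·x^2·(2 − x), so u'(x) = 4*x*(4 - 3*x).
u(x) = 4·x^2·(2 − x) vanishes at x = 0 and x = 2, so u ∈ H^1_0(0, 2). Differentiate via the product rule and integrate the resulting polynomials term by term.
  ∫_0^2 u² dx = ∫_0^2 (16*x^6 - 64*x^5 + 64*x^4) dx. Term by term:
    ∫_0^2 16*x^6 dx = 2048/7;  ∫_0^2 -64*x^5 dx = -2048/3;  ∫_0^2 64*x^4 dx = 2048/5.
  Sum: 2048/7 − 2048/3 + 2048/5 = 2048/105.
  ∫_0^2 (u')² dx = ∫_0^2 (144*x^4 - 384*x^3 + 256*x^2) dx. Term by term:
    ∫_0^2 144*x^4 dx = 4608/5;  ∫_0^2 -384*x^3 dx = -1536;  ∫_0^2 256*x^2 dx = 2048/3.
  Sum: 4608/5 − 1536 + 2048/3 = 1024/15.
∫_0^2 u² dx = 2048/105, so ||u||_L² = 32*sqrt(210)/105.
∫_0^2 (u')² dx = 1024/15, so ||u'||_L² = 32*sqrt(15)/15.
Ratio ||u||_L² / ||u'||_L² = sqrt(14)/7.
Sharp Poincaré constant on H^1_0(0, 2) is C_P = L/π = 2/π, achieved by sin(π/2·x).
A polynomial bump cannot attain the sharp Poincaré constant (only the first sine eigenfunction does), so the ratio is strictly less than C_P, consistent with ||u||_L² ≤ C_P ||u'||_L².


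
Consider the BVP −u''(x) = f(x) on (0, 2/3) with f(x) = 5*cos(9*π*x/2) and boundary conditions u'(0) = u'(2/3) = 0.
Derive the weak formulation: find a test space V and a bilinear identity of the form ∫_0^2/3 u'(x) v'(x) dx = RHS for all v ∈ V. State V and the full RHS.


V = H^1(0, 2/3) (no boundary constraint on v; u is determined up to an additive constant); weak form: ∫_0^2/3 u'v' dx = ∫_0^2/3 (5*cos(9*π*x/2)) v dx for all v ∈ V.

Multiply both sides by a test function v and integrate from 0 to 2/3:
  ∫_0^2/3 −u''(x) v(x) dx = ∫_0^2/3 f(x) v(x) dx.
Integrate the LHS by parts once:
  ∫_0^2/3 −u'' v dx = −[u'(x) v(x)]_0^2/3 + ∫_0^2/3 u'(x) v'(x) dx.
Thus ∫_0^2/3 u'(x) v'(x) dx = ∫_0^2/3 f(x) v(x) dx + [u'(x) v(x)]_0^2/3.
Choose V so that boundary terms are either known or forced to vanish.
u has homogeneous Neumann: u'(0) = u'(2/3) = 0. So [u' v]_0^2/3 = 0·v(2/3) − 0·v(0) = 0 for any v; take V = H^1(0, 2/3).
Weak formulation: find u (satisfying any essential BC) such that ∫_0^2/3 u'(x) v'(x) dx = ∫_0^2/3 f v dx for all v ∈ V (homogeneous Neumann, so boundary terms vanish).
Substituting f(x) = 5*cos(9*π*x/2), the right-hand side is ∫_0^2/3 (5*cos(9*π*x/2)) v dx.
Compatibility check (pure Neumann): taking v ≡ 1 ∈ V gives 0 = ∫_0^2/3 f dx + (0) − (0), i.e. ∫_0^2/3 f dx must equal u'(0) − u'(2/3) = 0. Indeed ∫_0^2/3 (5*cos(9*π*x/2)) dx = 0, so the data are compatible. The solution is then unique only up to an additive constant (fix it e.g. by requiring ∫_0^2/3 u dx = 0).


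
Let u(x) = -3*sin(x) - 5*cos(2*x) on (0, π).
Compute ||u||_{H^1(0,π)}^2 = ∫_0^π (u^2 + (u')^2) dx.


||u||_{H^1(0,π)}^2 = -100 + 143*π/2

u'(x) = 10*sin(2*x) - 3*cos(x).
Expand u² and (u')² and integrate term by term on (0, π), using: for integers n ≥ 1, ∫_0^π sin²(nx) dx = ∫_0^π cos²(nx) dx = π/2; for n ≠ n', ∫_0^π sin(nx)sin(n'x) dx = ∫_0^π cos(nx)cos(n'x) dx = 0; and by product-to-sum, ∫_0^π sin(nx)cos(n'x) dx = ½∫_0^π [sin((n+n')x) + sin((n−n')x)] dx, which is 0 when n+n' is even and 2n/(n²−n'²) when n+n' is odd (it need not vanish on (0, π)).
  u² squared terms: (-5)²·∫cos(2x)² dx = 25·π/2 = 25*π/2;  (-3)²·∫sin(x)² dx = 9·π/2 = 9*π/2.
  u² cross terms: 2·(-5)·(-3)·∫cos(2x)·sin(x) dx = 30·(-2/3) = -20.
  So ∫_0^π u² dx = 25*π/2 + 9*π/2 − 20 = -20 + 17*π.
  (u')² squared terms: (-3)²·∫cos(x)² dx = 9·π/2 = 9*π/2;  (10)²·∫sin(2x)² dx = 100·π/2 = 50*π.
  (u')² cross terms: 2·(-3)·(10)·∫cos(x)·sin(2x) dx = -60·(4/3) = -80.
  So ∫_0^π (u')² dx = 9*π/2 + 50*π − 80 = -80 + 109*π/2.
||u||_{H^1}^2 = (-20 + 17*π) + (-80 + 109*π/2) = -100 + 143*π/2.


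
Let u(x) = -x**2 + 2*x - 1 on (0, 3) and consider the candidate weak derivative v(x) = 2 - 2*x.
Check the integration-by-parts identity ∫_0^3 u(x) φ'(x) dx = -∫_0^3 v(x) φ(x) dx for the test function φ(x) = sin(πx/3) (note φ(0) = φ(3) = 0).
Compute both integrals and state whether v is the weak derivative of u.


LHS = 6/π, RHS = 6/π. Yes, v = u' weakly.

u(x) = -x**2 + 2*x - 1, classical derivative u'(x) = 2 - 2*x.
φ(x) = sin(πx/3), so φ'(x) = π*cos(π*x/3)/3.
Note φ(0) = φ(3) = 0, so the boundary term u·φ vanishes.
LHS = ∫_0^3 u(x) φ'(x) dx = ∫_0^3 (-π*x^2*cos(π*x/3)/3 + 2*π*x*cos(π*x/3)/3 - π*cos(π*x/3)/3) dx. Term by term:
  ∫_0^3 -π*cos(π*x/3)/3 dx = 0;  ∫_0^3 -π*x^2*cos(π*x/3)/3 dx = 18/π;  ∫_0^3 2*π*x*cos(π*x/3)/3 dx = -12/π.
Sum: 0 + 18/π − 12/π = 6/π.
So LHS = 6/π.
∫_0^3 v(x) φ(x) dx = ∫_0^3 (-2*x*sin(π*x/3) + 2*sin(π*x/3)) dx. Term by term:
  ∫_0^3 2*sin(π*x/3) dx = 12/π;  ∫_0^3 -2*x*sin(π*x/3) dx = -18/π.
Sum: 12/π − 18/π = -6/π.
So RHS = -∫_0^3 v(x) φ(x) dx = 6/π.
LHS = RHS, so the identity holds for this test φ.
Moreover u is smooth here and v(x) = u'(x) = 2 - 2*x pointwise, so the identity holds for every test function. Hence v is the weak derivative of u.


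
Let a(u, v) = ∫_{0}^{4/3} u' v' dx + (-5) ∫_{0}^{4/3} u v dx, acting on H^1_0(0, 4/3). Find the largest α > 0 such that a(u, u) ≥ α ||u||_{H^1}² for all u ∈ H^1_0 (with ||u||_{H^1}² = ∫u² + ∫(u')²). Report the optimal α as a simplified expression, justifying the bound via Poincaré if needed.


α = (-80 + 9*π^2)/(16 + 9*π^2)

Coercivity of a(·,·) on H^1_0(0, 4/3) means a(u, u) ≥ α ||u||_{H^1}² for every u ∈ H^1_0.
The interval has length L = 4/3, and Poincaré/coercivity depend only on L. Here a(u, u) = ∫(u')² + (-5)·∫u².
Here c = -5 < 0 with |c| < (π/L)² = 9*π^2/16, so coercivity still holds. The condition a(u,u) ≥ α||u||_{H^1}² reads (1−α)∫(u')² ≥ (α−c)∫u². Any admissible α is ≤ 1 (rapidly oscillating u have ∫u²/∫(u')² → 0), and α = 1 would force 0 ≥ (1−c)∫u², impossible since c < 1; so 1−α > 0. By the sharp Poincaré inequality on H^1_0 of an interval of length L, ∫(u')² ≥ (π/L)²∫u² with equality for the first sine mode sin(π(x−x₀)/L) (x₀ the left endpoint), so the inequality holds for all u iff (1−α)(π/L)² ≥ α − c, i.e. α ≤ ((π/L)² + c)/((π/L)² + 1) = (1 + c(L/π)²)/(1 + (L/π)²). (Direct route, valid since c ≤ 0: Poincaré gives c∫u² ≥ c(L/π)²∫(u')², so a(u,u) ≥ (1 + c(L/π)²)∫(u')², while ||u||_{H^1}² ≤ (1 + (L/π)²)∫(u')²; dividing yields the same α.) With (π/L)² = 9*π^2/16 and c = -5, the largest admissible constant is α = ((π/L)² + c)/((π/L)² + 1).
Simplifying, α = (-80 + 9*π^2)/(16 + 9*π^2).


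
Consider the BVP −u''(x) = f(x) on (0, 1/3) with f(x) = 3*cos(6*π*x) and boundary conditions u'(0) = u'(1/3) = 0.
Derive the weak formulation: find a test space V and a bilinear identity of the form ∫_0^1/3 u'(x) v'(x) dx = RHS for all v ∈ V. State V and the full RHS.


V = H^1(0, 1/3) (no boundary constraint on v; u is determined up to an additive constant); weak form: ∫_0^1/3 u'v' dx = ∫_0^1/3 (3*cos(6*π*x)) v dx for all v ∈ V.

Multiply both sides by a test function v and integrate from 0 to 1/3:
  ∫_0^1/3 −u''(x) v(x) dx = ∫_0^1/3 f(x) v(x) dx.
Integrate the LHS by parts once:
  ∫_0^1/3 −u'' v dx = −[u'(x) v(x)]_0^1/3 + ∫_0^1/3 u'(x) v'(x) dx.
Thus ∫_0^1/3 u'(x) v'(x) dx = ∫_0^1/3 f(x) v(x) dx + [u'(x) v(x)]_0^1/3.
Choose V so that boundary terms are either known or forced to vanish.
u has homogeneous Neumann: u'(0) = u'(1/3) = 0. So [u' v]_0^1/3 = 0·v(1/3) − 0·v(0) = 0 for any v; take V = H^1(0, 1/3).
Weak formulation: find u (satisfying any essential BC) such that ∫_0^1/3 u'(x) v'(x) dx = ∫_0^1/3 f v dx for all v ∈ V (homogeneous Neumann, so boundary terms vanish).
Substituting f(x) = 3*cos(6*π*x), the right-hand side is ∫_0^1/3 (3*cos(6*π*x)) v dx.
Compatibility check (pure Neumann): taking v ≡ 1 ∈ V gives 0 = ∫_0^1/3 f dx + (0) − (0), i.e. ∫_0^1/3 f dx must equal u'(0) − u'(1/3) = 0. Indeed ∫_0^1/3 (3*cos(6*π*x)) dx = 0, so the data are compatible. The solution is then unique only up to an additive constant (fix it e.g. by requiring ∫_0^1/3 u dx = 0).


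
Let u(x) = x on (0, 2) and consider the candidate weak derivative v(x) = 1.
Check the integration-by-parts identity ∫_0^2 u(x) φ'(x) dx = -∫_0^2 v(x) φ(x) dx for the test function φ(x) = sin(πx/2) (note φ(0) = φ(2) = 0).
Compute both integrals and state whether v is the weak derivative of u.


LHS = -4/π, RHS = -4/π. Yes, v = u' weakly.

u(x) = x, classical derivative u'(x) = 1.
φ(x) = sin(πx/2), so φ'(x) = π*cos(π*x/2)/2.
Note φ(0) = φ(2) = 0, so the boundary term u·φ vanishes.
LHS = ∫_0^2 u(x) φ'(x) dx = ∫_0^2 (π*x*cos(π*x/2)/2) dx. Term by term:
  ∫_0^2 π*x*cos(π*x/2)/2 dx = -4/π.
So LHS = -4/π.
∫_0^2 v(x) φ(x) dx = ∫_0^2 (sin(π*x/2)) dx. Term by term:
  ∫_0^2 sin(π*x/2) dx = 4/π.
So RHS = -∫_0^2 v(x) φ(x) dx = -4/π.
LHS = RHS, so the identity holds for this test φ.
Moreover u is smooth here and v(x) = u'(x) = 1 pointwise, so the identity holds for every test function. Hence v is the weak derivative of u.


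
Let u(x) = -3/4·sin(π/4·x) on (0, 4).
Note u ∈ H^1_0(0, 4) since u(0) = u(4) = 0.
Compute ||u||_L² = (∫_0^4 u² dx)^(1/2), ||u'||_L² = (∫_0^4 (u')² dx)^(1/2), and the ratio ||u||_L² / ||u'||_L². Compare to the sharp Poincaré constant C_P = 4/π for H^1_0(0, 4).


||u||_L² / ||u'||_L² = 4/π = C_P.

u(x) = -3/4·sin(π/4·x), so u'(x) = -3*π*cos(π*x/4)/16.
Writing u(x) = A·sin(kπx/L) with A = -3/4 and k = 1, use ∫_0^L sin²(kπx/L) dx = L/2 and ∫_0^L cos²(kπx/L) dx = L/2.
u² = 9/16·sin²(π/4·x) and (u')² = 9*π^2/256·cos²(π/4·x), and each of sin², cos² integrates to L/2 = 2 over (0, 4).
∫_0^4 u² dx = 9/8, so ||u||_L² = 3*sqrt(2)/4.
∫_0^4 (u')² dx = 9*π^2/128, so ||u'||_L² = 3*sqrt(2)*π/16.
Ratio ||u||_L² / ||u'||_L² = 4/π.
Sharp Poincaré constant on H^1_0(0, 4) is C_P = L/π = 4/π, achieved by sin(π/4·x).
This is the k = 1 eigenfunction (up to amplitude), so the ratio equals the sharp Poincaré constant exactly.


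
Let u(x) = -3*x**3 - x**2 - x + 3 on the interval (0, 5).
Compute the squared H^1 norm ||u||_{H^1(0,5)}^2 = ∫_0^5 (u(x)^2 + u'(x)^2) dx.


||u||_{H^1}^2 = 3673525/21

The H^1 norm (squared) on an interval (0, L) is
  ||u||_{H^1}^2 = ∫_0^L u(x)^2 dx + ∫_0^L u'(x)^2 dx.
Compute u'(x) = -9*x**2 - 2*x - 1.
Then u(x)^2 = 9*x**6 + 6*x**5 + 7*x**4 - 16*x**3 - 5*x**2 - 6*x + 9 and u'(x)^2 = 81*x**4 + 36*x**3 + 22*x**2 + 4*x + 1.
Integrate each monomial from 0 to 5 using ∫_0^5 c·x^n dx = c·5^(n+1)/(n+1):
  ∫_0^5 u(x)^2 dx = ∫_0^5 (9*x^6 + 6*x^5 + 7*x^4 - 16*x^3 - 5*x^2 - 6*x + 9) dx. Term by term:
    ∫_0^5 9*x^6 dx = 703125/7;  ∫_0^5 6*x^5 dx = 15625;  ∫_0^5 7*x^4 dx = 4375;
    ∫_0^5 -16*x^3 dx = -2500;  ∫_0^5 -5*x^2 dx = -625/3;  ∫_0^5 -6*x dx = -75;
    ∫_0^5 9 dx = 45.
  Sum: 703125/7 + 15625 + 4375 − 2500 − 625/3 − 75 + 45 = 2471870/21.
  ∫_0^5 u'(x)^2 dx = ∫_0^5 (81*x^4 + 36*x^3 + 22*x^2 + 4*x + 1) dx. Term by term:
    ∫_0^5 81*x^4 dx = 50625;  ∫_0^5 36*x^3 dx = 5625;  ∫_0^5 22*x^2 dx = 2750/3;
    ∫_0^5 4*x dx = 50;  ∫_0^5 1 dx = 5.
  Sum: 50625 + 5625 + 2750/3 + 50 + 5 = 171665/3.
Adding: ||u||_{H^1}^2 = 2471870/21 + 171665/3 = 3673525/21.


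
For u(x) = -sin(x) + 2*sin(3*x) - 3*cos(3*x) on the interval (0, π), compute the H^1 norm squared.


||u||_{H^1(0,π)}^2 = 66*π

u'(x) = 9*sin(3*x) - cos(x) + 6*cos(3*x).
Expand u² and (u')² and integrate term by term on (0, π), using: for integers n ≥ 1, ∫_0^π sin²(nx) dx = ∫_0^π cos²(nx) dx = π/2; for n ≠ n', ∫_0^π sin(nx)sin(n'x) dx = ∫_0^π cos(nx)cos(n'x) dx = 0; and by product-to-sum, ∫_0^π sin(nx)cos(n'x) dx = ½∫_0^π [sin((n+n')x) + sin((n−n')x)] dx, which is 0 when n+n' is even and 2n/(n²−n'²) when n+n' is odd (it need not vanish on (0, π)).
  u² squared terms: (-1)²·∫sin(x)² dx = 1·π/2 = π/2;  (-3)²·∫cos(3x)² dx = 9·π/2 = 9*π/2;  (2)²·∫sin(3x)² dx = 4·π/2 = 2*π.
  u² cross terms: 2·(-1)·(-3)·∫sin(x)·cos(3x) dx = 6·(0) = 0;  2·(-1)·(2)·∫sin(x)·sin(3x) dx = -4·(0) = 0;  2·(-3)·(2)·∫cos(3x)·sin(3x) dx = -12·(0) = 0.
  So ∫_0^π u² dx = π/2 + 9*π/2 + 2*π + 0 + 0 + 0 = 7*π.
  (u')² squared terms: (-1)²·∫cos(x)² dx = 1·π/2 = π/2;  (6)²·∫cos(3x)² dx = 36·π/2 = 18*π;  (9)²·∫sin(3x)² dx = 81·π/2 = 81*π/2.
  (u')² cross terms: 2·(-1)·(6)·∫cos(x)·cos(3x) dx = -12·(0) = 0;  2·(-1)·(9)·∫cos(x)·sin(3x) dx = -18·(0) = 0;  2·(6)·(9)·∫cos(3x)·sin(3x) dx = 108·(0) = 0.
  So ∫_0^π (u')² dx = π/2 + 18*π + 81*π/2 + 0 + 0 + 0 = 59*π.
||u||_{H^1}^2 = (7*π) + (59*π) = 66*π.


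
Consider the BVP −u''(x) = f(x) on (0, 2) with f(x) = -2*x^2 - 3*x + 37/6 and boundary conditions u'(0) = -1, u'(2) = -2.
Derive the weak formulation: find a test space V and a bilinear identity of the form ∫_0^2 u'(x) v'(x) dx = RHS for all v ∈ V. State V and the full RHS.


V = H^1(0, 2) (v unrestricted at boundary; u is determined up to an additive constant); weak form: ∫_0^2 u'v' dx = ∫_0^2 (-2*x^2 - 3*x + 37/6) v dx − 2·v(2) + v(0) for all v ∈ V.

Multiply both sides by a test function v and integrate from 0 to 2:
  ∫_0^2 −u''(x) v(x) dx = ∫_0^2 f(x) v(x) dx.
Integrate the LHS by parts once:
  ∫_0^2 −u'' v dx = −[u'(x) v(x)]_0^2 + ∫_0^2 u'(x) v'(x) dx.
Thus ∫_0^2 u'(x) v'(x) dx = ∫_0^2 f(x) v(x) dx + [u'(x) v(x)]_0^2.
Choose V so that boundary terms are either known or forced to vanish.
u has inhomogeneous Neumann u'(0) = -1, u'(2) = -2. [u' v]_0^2 = (-2)·v(2) − (-1)·v(0) = − 2·v(2) + v(0). Take V = H^1(0, 2); boundary term becomes part of RHS.
Weak formulation: find u (satisfying any essential BC) such that ∫_0^2 u'(x) v'(x) dx = ∫_0^2 f v dx − 2·v(2) + v(0) for all v ∈ V (Neumann data are natural BCs: they enter the RHS as boundary terms).
Substituting f(x) = -2*x^2 - 3*x + 37/6, the right-hand side is ∫_0^2 (-2*x^2 - 3*x + 37/6) v dx − 2·v(2) + v(0).
Compatibility check (pure Neumann): taking v ≡ 1 ∈ V gives 0 = ∫_0^2 f dx + (-2) − (-1), i.e. ∫_0^2 f dx must equal u'(0) − u'(2) = 1. Indeed ∫_0^2 (-2*x^2 - 3*x + 37/6) dx = 1, so the data are compatible. The solution is then unique only up to an additive constant (fix it e.g. by requiring ∫_0^2 u dx = 0).


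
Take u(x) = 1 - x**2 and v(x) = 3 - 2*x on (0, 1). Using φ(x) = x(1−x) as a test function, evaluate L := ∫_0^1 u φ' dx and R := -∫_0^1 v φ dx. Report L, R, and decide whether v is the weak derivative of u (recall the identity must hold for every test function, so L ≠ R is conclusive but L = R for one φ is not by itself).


LHS = 1/6, RHS = -1/3. No, v is not the weak derivative of u.

u(x) = 1 - x**2, classical derivative u'(x) = -2*x.
φ(x) = x(1−x), so φ'(x) = 1 - 2*x.
Note φ(0) = φ(1) = 0, so the boundary term u·φ vanishes.
LHS = ∫_0^1 u(x) φ'(x) dx = ∫_0^1 (2*x^3 - x^2 - 2*x + 1) dx. Term by term:
  ∫_0^1 2*x^3 dx = 1/2;  ∫_0^1 -x^2 dx = -1/3;  ∫_0^1 -2*x dx = -1;
  ∫_0^1 1 dx = 1.
Sum: 1/2 − 1/3 − 1 + 1 = 1/6.
So LHS = 1/6.
∫_0^1 v(x) φ(x) dx = ∫_0^1 (2*x^3 - 5*x^2 + 3*x) dx. Term by term:
  ∫_0^1 2*x^3 dx = 1/2;  ∫_0^1 -5*x^2 dx = -5/3;  ∫_0^1 3*x dx = 3/2.
Sum: 1/2 − 5/3 + 3/2 = 1/3.
So RHS = -∫_0^1 v(x) φ(x) dx = -1/3.
LHS − RHS = 1/2 ≠ 0, so the identity fails.
(For a valid weak derivative the identity must hold for EVERY test function, in particular this one. The failure shows v is NOT the weak derivative of u.)
Correct weak derivative would be u'(x) = -2*x.
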